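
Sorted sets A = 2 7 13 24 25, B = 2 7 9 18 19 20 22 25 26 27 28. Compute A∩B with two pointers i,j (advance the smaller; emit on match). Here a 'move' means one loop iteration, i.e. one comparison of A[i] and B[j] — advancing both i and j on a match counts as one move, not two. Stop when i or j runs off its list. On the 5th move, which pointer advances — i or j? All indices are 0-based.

[i=0,j=0] 2==2 emit → i++,j++
[i=1,j=1] 7==7 emit → i++,j++
[i=2,j=2] 13>9 → j++
[i=2,j=3] 13<18 → i++
[i=3,j=3] 24>18 → j++

j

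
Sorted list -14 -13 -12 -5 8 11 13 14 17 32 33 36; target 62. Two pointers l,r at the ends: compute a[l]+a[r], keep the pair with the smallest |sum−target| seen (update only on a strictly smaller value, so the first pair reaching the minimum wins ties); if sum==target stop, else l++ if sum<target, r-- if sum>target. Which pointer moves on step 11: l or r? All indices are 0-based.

[0,11] -14+36=22 d=40 * → l++
[1,11] -13+36=23 d=39 * → l++
[2,11] -12+36=24 d=38 * → l++
[3,11] -5+36=31 d=31 * → l++
[4,11] 8+36=44 d=18 * → l++
[5,11] 11+36=47 d=15 * → l++
[6,11] 13+36=49 d=13 * → l++
[7,11] 14+36=50 d=12 * → l++
[8,11] 17+36=53 d=9 * → l++
[9,11] 32+36=68 d=6 * → r--
[9,10] 32+33=65 d=3 * → r--

r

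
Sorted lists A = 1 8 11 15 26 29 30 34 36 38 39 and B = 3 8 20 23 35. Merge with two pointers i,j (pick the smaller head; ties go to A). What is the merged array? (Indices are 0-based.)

i=0 j=0: A[i]=1<=B[j]=3 take 1, i++
i=1 j=0: A[i]=8>B[j]=3 take 3, j++
i=1 j=1: A[i]=8<=B[j]=8 take 8, i++
i=2 j=1: A[i]=11>B[j]=8 take 8, j++
i=2 j=2: A[i]=11<=B[j]=20 take 11, i++
i=3 j=2: A[i]=15<=B[j]=20 take 15, i++
i=4 j=2: A[i]=26>B[j]=20 take 20, j++
i=4 j=3: A[i]=26>B[j]=23 take 23, j++
i=4 j=4: A[i]=26<=B[j]=35 take 26, i++
i=5 j=4: A[i]=29<=B[j]=35 take 29, i++
i=6 j=4: A[i]=30<=B[j]=35 take 30, i++
i=7 j=4: A[i]=34<=B[j]=35 take 34, i++
i=8 j=4: A[i]=36>B[j]=35 take 35, j++
i=8 j=5: B done, take A[i]=36, i++
i=9 j=5: B done, take A[i]=38, i++
i=10 j=5: B done, take A[i]=39, i++

[1, 3, 8, 8, 11, 15, 20, 23, 26, 29, 30, 34, 35, 36, 38, 39]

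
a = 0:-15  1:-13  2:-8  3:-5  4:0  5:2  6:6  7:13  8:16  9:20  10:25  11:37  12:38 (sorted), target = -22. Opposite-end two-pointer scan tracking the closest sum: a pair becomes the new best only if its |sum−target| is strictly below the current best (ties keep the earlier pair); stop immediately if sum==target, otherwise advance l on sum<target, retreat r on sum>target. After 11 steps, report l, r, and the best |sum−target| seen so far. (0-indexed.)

l=1, r=2, best |Δ|=1

[0,12] -15+38=23 d=45 * → r--
[0,11] -15+37=22 d=44 * → r--
[0,10] -15+25=10 d=32 * → r--
[0,9] -15+20=5 d=27 * → r--
[0,8] -15+16=1 d=23 * → r--
[0,7] -15+13=-2 d=20 * → r--
[0,6] -15+6=-9 d=13 * → r--
[0,5] -15+2=-13 d=9 * → r--
[0,4] -15+0=-15 d=7 * → r--
[0,3] -15+-5=-20 d=2 * → r--
[0,2] -15+-8=-23 d=1 * → l++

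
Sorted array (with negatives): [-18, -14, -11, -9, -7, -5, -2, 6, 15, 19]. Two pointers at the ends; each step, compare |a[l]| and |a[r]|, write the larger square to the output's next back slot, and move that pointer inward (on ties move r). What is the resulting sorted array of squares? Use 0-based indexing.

[4, 25, 36, 49, 81, 121, 196, 225, 324, 361]

l=0 r=9: |-18|<=|19| out[9]=361, r--
l=0 r=8: |-18|>|15| out[8]=324, l++
l=1 r=8: |-14|<=|15| out[7]=225, r--
l=1 r=7: |-14|>|6| out[6]=196, l++
l=2 r=7: |-11|>|6| out[5]=121, l++
l=3 r=7: |-9|>|6| out[4]=81, l++
l=4 r=7: |-7|>|6| out[3]=49, l++
l=5 r=7: |-5|<=|6| out[2]=36, r--
l=5 r=6: |-5|>|-2| out[1]=25, l++
l=6 r=6: |-2|<=|-2| out[0]=4, r--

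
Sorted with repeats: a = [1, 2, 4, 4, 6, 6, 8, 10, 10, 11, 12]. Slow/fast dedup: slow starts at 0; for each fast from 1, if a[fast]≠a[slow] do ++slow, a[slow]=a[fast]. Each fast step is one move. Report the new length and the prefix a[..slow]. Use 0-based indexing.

slow=0 fast=1: a[fast]=2≠a[slow]=1 write a[1]=2, slow++,fast++
slow=1 fast=2: a[fast]=4≠a[slow]=2 write a[2]=4, slow++,fast++
slow=2 fast=3: a[fast]=4=a[slow] dup, fast++
slow=2 fast=4: a[fast]=6≠a[slow]=4 write a[3]=6, slow++,fast++
slow=3 fast=5: a[fast]=6=a[slow] dup, fast++
slow=3 fast=6: a[fast]=8≠a[slow]=6 write a[4]=8, slow++,fast++
slow=4 fast=7: a[fast]=10≠a[slow]=8 write a[5]=10, slow++,fast++
slow=5 fast=8: a[fast]=10=a[slow] dup, fast++
slow=5 fast=9: a[fast]=11≠a[slow]=10 write a[6]=11, slow++,fast++
slow=6 fast=10: a[fast]=12≠a[slow]=11 write a[7]=12, slow++,fast++

length 8; prefix = [1, 2, 4, 6, 8, 10, 11, 12]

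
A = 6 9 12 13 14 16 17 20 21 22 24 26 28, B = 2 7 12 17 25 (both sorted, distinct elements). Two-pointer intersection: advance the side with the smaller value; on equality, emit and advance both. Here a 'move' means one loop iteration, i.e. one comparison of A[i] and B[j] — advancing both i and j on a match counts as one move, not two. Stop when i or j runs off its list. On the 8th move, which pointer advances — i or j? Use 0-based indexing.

[i=0,j=0] 6>2 → j++
[i=0,j=1] 6<7 → i++
[i=1,j=1] 9>7 → j++
[i=1,j=2] 9<12 → i++
[i=2,j=2] 12==12 emit → i++,j++
[i=3,j=3] 13<17 → i++
[i=4,j=3] 14<17 → i++
[i=5,j=3] 16<17 → i++

i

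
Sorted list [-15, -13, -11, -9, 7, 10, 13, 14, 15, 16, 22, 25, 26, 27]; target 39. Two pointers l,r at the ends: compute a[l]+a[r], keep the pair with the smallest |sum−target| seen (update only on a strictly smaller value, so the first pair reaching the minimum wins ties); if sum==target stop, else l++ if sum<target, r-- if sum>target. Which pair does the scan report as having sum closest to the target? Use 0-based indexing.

pair (13, 26) with sum 39 (|Δ|=0)

l=0 r=13: -15+27=12 d=27 *, l++
l=1 r=13: -13+27=14 d=25 *, l++
l=2 r=13: -11+27=16 d=23 *, l++
l=3 r=13: -9+27=18 d=21 *, l++
l=4 r=13: 7+27=34 d=5 *, l++
l=5 r=13: 10+27=37 d=2 *, l++
l=6 r=13: 13+27=40 d=1 *, r--
l=6 r=12: 13+26=39 d=0 *, stop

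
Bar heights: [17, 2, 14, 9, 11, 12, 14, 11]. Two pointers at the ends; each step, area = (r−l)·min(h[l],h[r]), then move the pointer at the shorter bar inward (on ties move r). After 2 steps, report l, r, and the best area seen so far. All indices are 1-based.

l=1 r=8: min(17,11)*7=77 best=77 *, r--
l=1 r=7: min(17,14)*6=84 best=84 *, r--

l=1, r=6, best area=84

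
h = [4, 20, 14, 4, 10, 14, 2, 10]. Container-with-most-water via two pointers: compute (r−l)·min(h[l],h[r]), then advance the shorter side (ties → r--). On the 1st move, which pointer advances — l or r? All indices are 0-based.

l

[0,7] min(4,10)*7=28 best=28 * → l++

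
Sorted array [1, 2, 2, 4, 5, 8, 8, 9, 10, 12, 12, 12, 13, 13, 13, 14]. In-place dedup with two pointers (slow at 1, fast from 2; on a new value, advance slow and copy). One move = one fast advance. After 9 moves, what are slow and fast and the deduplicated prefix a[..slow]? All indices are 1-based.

slow=1 fast=2: a[fast]=2≠a[slow]=1 write a[2]=2, slow++,fast++
slow=2 fast=3: a[fast]=2=a[slow] dup, fast++
slow=2 fast=4: a[fast]=4≠a[slow]=2 write a[3]=4, slow++,fast++
slow=3 fast=5: a[fast]=5≠a[slow]=4 write a[4]=5, slow++,fast++
slow=4 fast=6: a[fast]=8≠a[slow]=5 write a[5]=8, slow++,fast++
slow=5 fast=7: a[fast]=8=a[slow] dup, fast++
slow=5 fast=8: a[fast]=9≠a[slow]=8 write a[6]=9, slow++,fast++
slow=6 fast=9: a[fast]=10≠a[slow]=9 write a[7]=10, slow++,fast++
slow=7 fast=10: a[fast]=12≠a[slow]=10 write a[8]=12, slow++,fast++

slow=8, fast=11, prefix=[1, 2, 4, 5, 8, 9, 10, 12]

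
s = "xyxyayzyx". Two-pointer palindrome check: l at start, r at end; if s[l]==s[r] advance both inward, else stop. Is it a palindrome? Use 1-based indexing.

not a palindrome (mismatch at 3,7)

[1,9] 'x'=='x' → l++,r--
[2,8] 'y'=='y' → l++,r--
[3,7] 'x'!='z' → stop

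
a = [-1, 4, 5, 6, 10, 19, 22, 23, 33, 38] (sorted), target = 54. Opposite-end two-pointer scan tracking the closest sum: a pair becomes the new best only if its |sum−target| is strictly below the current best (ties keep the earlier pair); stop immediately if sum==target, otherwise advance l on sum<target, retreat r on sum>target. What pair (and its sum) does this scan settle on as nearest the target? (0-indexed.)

l=0 r=9: -1+38=37 d=17 *, l++
l=1 r=9: 4+38=42 d=12 *, l++
l=2 r=9: 5+38=43 d=11 *, l++
l=3 r=9: 6+38=44 d=10 *, l++
l=4 r=9: 10+38=48 d=6 *, l++
l=5 r=9: 19+38=57 d=3 *, r--
l=5 r=8: 19+33=52 d=2 *, l++
l=6 r=8: 22+33=55 d=1 *, r--
l=6 r=7: 22+23=45 d=9, l++

pair (22, 33) with sum 55 (|Δ|=1)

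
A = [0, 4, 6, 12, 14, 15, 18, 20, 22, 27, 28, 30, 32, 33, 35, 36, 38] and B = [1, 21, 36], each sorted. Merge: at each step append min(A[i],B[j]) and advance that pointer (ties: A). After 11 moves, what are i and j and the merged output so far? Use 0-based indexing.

[i=0,j=0] A[i]=0<=B[j]=1 take 0 → i++
[i=1,j=0] A[i]=4>B[j]=1 take 1 → j++
[i=1,j=1] A[i]=4<=B[j]=21 take 4 → i++
[i=2,j=1] A[i]=6<=B[j]=21 take 6 → i++
[i=3,j=1] A[i]=12<=B[j]=21 take 12 → i++
[i=4,j=1] A[i]=14<=B[j]=21 take 14 → i++
[i=5,j=1] A[i]=15<=B[j]=21 take 15 → i++
[i=6,j=1] A[i]=18<=B[j]=21 take 18 → i++
[i=7,j=1] A[i]=20<=B[j]=21 take 20 → i++
[i=8,j=1] A[i]=22>B[j]=21 take 21 → j++
[i=8,j=2] A[i]=22<=B[j]=36 take 22 → i++

i=9, j=2, merged so far=[0, 1, 4, 6, 12, 14, 15, 18, 20, 21, 22]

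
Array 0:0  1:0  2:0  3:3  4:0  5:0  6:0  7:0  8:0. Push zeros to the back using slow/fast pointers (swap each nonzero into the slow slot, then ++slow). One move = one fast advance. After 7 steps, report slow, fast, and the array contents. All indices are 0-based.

slow=0 fast=0: a[fast]=0, fast++
slow=0 fast=1: a[fast]=0, fast++
slow=0 fast=2: a[fast]=0, fast++
slow=0 fast=3: a[fast]=3≠0 swap→a[0]=3, slow++,fast++
slow=1 fast=4: a[fast]=0, fast++
slow=1 fast=5: a[fast]=0, fast++
slow=1 fast=6: a[fast]=0, fast++

slow=1, fast=7, a=[3, 0, 0, 0, 0, 0, 0, 0, 0]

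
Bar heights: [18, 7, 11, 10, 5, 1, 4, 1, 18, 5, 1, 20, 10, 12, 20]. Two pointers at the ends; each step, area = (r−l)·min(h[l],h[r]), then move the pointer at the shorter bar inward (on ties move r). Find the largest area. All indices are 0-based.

max area = 252

l=0 r=14: min(18,20)*14=252 best=252 *, l++
l=1 r=14: min(7,20)*13=91 best=252, l++
l=2 r=14: min(11,20)*12=132 best=252, l++
l=3 r=14: min(10,20)*11=110 best=252, l++
l=4 r=14: min(5,20)*10=50 best=252, l++
l=5 r=14: min(1,20)*9=9 best=252, l++
l=6 r=14: min(4,20)*8=32 best=252, l++
l=7 r=14: min(1,20)*7=7 best=252, l++
l=8 r=14: min(18,20)*6=108 best=252, l++
l=9 r=14: min(5,20)*5=25 best=252, l++
l=10 r=14: min(1,20)*4=4 best=252, l++
l=11 r=14: min(20,20)*3=60 best=252, r--
l=11 r=13: min(20,12)*2=24 best=252, r--
l=11 r=12: min(20,10)*1=10 best=252, r--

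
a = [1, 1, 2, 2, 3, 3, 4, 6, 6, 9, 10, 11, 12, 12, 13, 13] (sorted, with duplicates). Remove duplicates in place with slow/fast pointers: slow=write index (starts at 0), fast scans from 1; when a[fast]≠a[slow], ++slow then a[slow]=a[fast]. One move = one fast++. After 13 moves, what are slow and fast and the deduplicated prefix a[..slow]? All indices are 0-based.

slow=8, fast=14, prefix=[1, 2, 3, 4, 6, 9, 10, 11, 12]

slow=0 fast=1: a[fast]=1=a[slow] dup, fast++
slow=0 fast=2: a[fast]=2≠a[slow]=1 write a[1]=2, slow++,fast++
slow=1 fast=3: a[fast]=2=a[slow] dup, fast++
slow=1 fast=4: a[fast]=3≠a[slow]=2 write a[2]=3, slow++,fast++
slow=2 fast=5: a[fast]=3=a[slow] dup, fast++
slow=2 fast=6: a[fast]=4≠a[slow]=3 write a[3]=4, slow++,fast++
slow=3 fast=7: a[fast]=6≠a[slow]=4 write a[4]=6, slow++,fast++
slow=4 fast=8: a[fast]=6=a[slow] dup, fast++
slow=4 fast=9: a[fast]=9≠a[slow]=6 write a[5]=9, slow++,fast++
slow=5 fast=10: a[fast]=10≠a[slow]=9 write a[6]=10, slow++,fast++
slow=6 fast=11: a[fast]=11≠a[slow]=10 write a[7]=11, slow++,fast++
slow=7 fast=12: a[fast]=12≠a[slow]=11 write a[8]=12, slow++,fast++
slow=8 fast=13: a[fast]=12=a[slow] dup, fast++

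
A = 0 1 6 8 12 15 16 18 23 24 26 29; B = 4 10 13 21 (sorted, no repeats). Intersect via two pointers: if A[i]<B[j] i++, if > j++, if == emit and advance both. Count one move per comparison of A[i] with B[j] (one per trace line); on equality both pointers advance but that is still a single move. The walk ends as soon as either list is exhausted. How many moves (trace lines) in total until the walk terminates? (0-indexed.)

i=0 j=0: 0<4, i++
i=1 j=0: 1<4, i++
i=2 j=0: 6>4, j++
i=2 j=1: 6<10, i++
i=3 j=1: 8<10, i++
i=4 j=1: 12>10, j++
i=4 j=2: 12<13, i++
i=5 j=2: 15>13, j++
i=5 j=3: 15<21, i++
i=6 j=3: 16<21, i++
i=7 j=3: 18<21, i++
i=8 j=3: 23>21, j++

12 moves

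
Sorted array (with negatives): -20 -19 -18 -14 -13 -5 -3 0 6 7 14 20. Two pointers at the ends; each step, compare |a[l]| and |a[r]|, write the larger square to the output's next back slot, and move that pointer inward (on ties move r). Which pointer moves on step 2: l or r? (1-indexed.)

l

l=1 r=12: |-20|<=|20| out[12]=400, r--
l=1 r=11: |-20|>|14| out[11]=400, l++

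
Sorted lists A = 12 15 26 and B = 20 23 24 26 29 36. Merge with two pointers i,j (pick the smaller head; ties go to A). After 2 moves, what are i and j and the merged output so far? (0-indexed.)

i=0 j=0: A[i]=12<=B[j]=20 take 12, i++
i=1 j=0: A[i]=15<=B[j]=20 take 15, i++

i=2, j=0, merged so far=[12, 15]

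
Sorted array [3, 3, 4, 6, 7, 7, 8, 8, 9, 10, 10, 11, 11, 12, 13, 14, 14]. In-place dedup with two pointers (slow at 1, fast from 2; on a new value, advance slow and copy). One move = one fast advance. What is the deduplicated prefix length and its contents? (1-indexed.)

(s=1,f=2) a[fast]=3=a[slow] dup → fast++
(s=1,f=3) a[fast]=4≠a[slow]=3 write a[2]=4 → slow++,fast++
(s=2,f=4) a[fast]=6≠a[slow]=4 write a[3]=6 → slow++,fast++
(s=3,f=5) a[fast]=7≠a[slow]=6 write a[4]=7 → slow++,fast++
(s=4,f=6) a[fast]=7=a[slow] dup → fast++
(s=4,f=7) a[fast]=8≠a[slow]=7 write a[5]=8 → slow++,fast++
(s=5,f=8) a[fast]=8=a[slow] dup → fast++
(s=5,f=9) a[fast]=9≠a[slow]=8 write a[6]=9 → slow++,fast++
(s=6,f=10) a[fast]=10≠a[slow]=9 write a[7]=10 → slow++,fast++
(s=7,f=11) a[fast]=10=a[slow] dup → fast++
(s=7,f=12) a[fast]=11≠a[slow]=10 write a[8]=11 → slow++,fast++
(s=8,f=13) a[fast]=11=a[slow] dup → fast++
(s=8,f=14) a[fast]=12≠a[slow]=11 write a[9]=12 → slow++,fast++
(s=9,f=15) a[fast]=13≠a[slow]=12 write a[10]=13 → slow++,fast++
(s=10,f=16) a[fast]=14≠a[slow]=13 write a[11]=14 → slow++,fast++
(s=11,f=17) a[fast]=14=a[slow] dup → fast++

length 11; prefix = [3, 4, 6, 7, 8, 9, 10, 11, 12, 13, 14]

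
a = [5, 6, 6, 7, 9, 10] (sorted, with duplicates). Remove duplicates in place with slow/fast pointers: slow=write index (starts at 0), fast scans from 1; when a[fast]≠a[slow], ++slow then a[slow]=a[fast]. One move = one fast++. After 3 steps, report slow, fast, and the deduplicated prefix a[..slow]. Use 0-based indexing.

slow=2, fast=4, prefix=[5, 6, 7]

slow=0 fast=1: a[fast]=6≠a[slow]=5 write a[1]=6, slow++,fast++
slow=1 fast=2: a[fast]=6=a[slow] dup, fast++
slow=1 fast=3: a[fast]=7≠a[slow]=6 write a[2]=7, slow++,fast++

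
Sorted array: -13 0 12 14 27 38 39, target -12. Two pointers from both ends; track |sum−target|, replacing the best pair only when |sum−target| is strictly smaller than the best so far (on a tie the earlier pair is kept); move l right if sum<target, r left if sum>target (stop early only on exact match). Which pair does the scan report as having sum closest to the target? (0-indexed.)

pair (-13, 0) with sum -13 (|Δ|=1)

[0,6] -13+39=26 d=38 * → r--
[0,5] -13+38=25 d=37 * → r--
[0,4] -13+27=14 d=26 * → r--
[0,3] -13+14=1 d=13 * → r--
[0,2] -13+12=-1 d=11 * → r--
[0,1] -13+0=-13 d=1 * → l++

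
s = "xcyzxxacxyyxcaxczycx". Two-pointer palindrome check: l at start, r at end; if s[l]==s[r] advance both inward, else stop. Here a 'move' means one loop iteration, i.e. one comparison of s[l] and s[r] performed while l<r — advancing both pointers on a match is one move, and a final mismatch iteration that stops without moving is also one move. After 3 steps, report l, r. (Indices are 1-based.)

l=4, r=17

[1,20] 'x'=='x' → l++,r--
[2,19] 'c'=='c' → l++,r--
[3,18] 'y'=='y' → l++,r--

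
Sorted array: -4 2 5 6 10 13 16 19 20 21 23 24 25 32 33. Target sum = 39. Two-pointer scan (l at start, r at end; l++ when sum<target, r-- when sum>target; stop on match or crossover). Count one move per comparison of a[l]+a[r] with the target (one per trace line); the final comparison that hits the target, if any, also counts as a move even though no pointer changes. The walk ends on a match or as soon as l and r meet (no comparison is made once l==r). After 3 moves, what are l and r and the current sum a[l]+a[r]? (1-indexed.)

l=4, r=15, sum=39

l=1 r=15: -4+33=29 <39, l++
l=2 r=15: 2+33=35 <39, l++
l=3 r=15: 5+33=38 <39, l++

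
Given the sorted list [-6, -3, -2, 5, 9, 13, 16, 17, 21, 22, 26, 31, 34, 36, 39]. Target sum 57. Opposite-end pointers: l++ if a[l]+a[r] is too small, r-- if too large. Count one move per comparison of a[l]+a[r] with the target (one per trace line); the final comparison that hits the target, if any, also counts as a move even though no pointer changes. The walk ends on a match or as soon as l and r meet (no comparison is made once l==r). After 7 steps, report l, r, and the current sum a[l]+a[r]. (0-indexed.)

[0,14] -6+39=33 <57 → l++
[1,14] -3+39=36 <57 → l++
[2,14] -2+39=37 <57 → l++
[3,14] 5+39=44 <57 → l++
[4,14] 9+39=48 <57 → l++
[5,14] 13+39=52 <57 → l++
[6,14] 16+39=55 <57 → l++

l=7, r=14, sum=56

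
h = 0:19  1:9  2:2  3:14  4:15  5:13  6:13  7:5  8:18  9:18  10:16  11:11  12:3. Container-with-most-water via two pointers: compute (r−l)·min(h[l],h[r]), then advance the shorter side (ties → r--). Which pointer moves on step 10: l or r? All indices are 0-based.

l=0 r=12: min(19,3)*12=36 best=36 *, r--
l=0 r=11: min(19,11)*11=121 best=121 *, r--
l=0 r=10: min(19,16)*10=160 best=160 *, r--
l=0 r=9: min(19,18)*9=162 best=162 *, r--
l=0 r=8: min(19,18)*8=144 best=162, r--
l=0 r=7: min(19,5)*7=35 best=162, r--
l=0 r=6: min(19,13)*6=78 best=162, r--
l=0 r=5: min(19,13)*5=65 best=162, r--
l=0 r=4: min(19,15)*4=60 best=162, r--
l=0 r=3: min(19,14)*3=42 best=162, r--

r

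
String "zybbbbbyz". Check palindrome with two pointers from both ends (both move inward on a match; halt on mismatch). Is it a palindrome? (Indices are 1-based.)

[1,9] 'z'=='z' → l++,r--
[2,8] 'y'=='y' → l++,r--
[3,7] 'b'=='b' → l++,r--
[4,6] 'b'=='b' → l++,r--

palindrome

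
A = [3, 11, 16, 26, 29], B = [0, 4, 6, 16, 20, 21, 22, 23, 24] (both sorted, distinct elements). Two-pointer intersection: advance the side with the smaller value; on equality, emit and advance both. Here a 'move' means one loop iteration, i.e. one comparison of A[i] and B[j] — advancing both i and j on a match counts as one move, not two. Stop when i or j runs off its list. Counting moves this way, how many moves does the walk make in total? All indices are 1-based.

11 moves

i=1 j=1: 3>0, j++
i=1 j=2: 3<4, i++
i=2 j=2: 11>4, j++
i=2 j=3: 11>6, j++
i=2 j=4: 11<16, i++
i=3 j=4: 16==16 emit, i++,j++
i=4 j=5: 26>20, j++
i=4 j=6: 26>21, j++
i=4 j=7: 26>22, j++
i=4 j=8: 26>23, j++
i=4 j=9: 26>24, j++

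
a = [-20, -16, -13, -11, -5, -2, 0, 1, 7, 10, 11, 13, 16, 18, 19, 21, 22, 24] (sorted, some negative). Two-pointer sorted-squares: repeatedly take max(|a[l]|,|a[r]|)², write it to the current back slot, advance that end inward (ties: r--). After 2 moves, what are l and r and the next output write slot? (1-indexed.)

l=1 r=18: |-20|<=|24| out[18]=576, r--
l=1 r=17: |-20|<=|22| out[17]=484, r--

l=1, r=16, next write slot=16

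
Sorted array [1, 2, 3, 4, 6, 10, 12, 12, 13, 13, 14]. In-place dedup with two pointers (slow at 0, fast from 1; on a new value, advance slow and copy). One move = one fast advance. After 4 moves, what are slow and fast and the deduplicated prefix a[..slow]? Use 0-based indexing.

slow=4, fast=5, prefix=[1, 2, 3, 4, 6]

slow=0 fast=1: a[fast]=2≠a[slow]=1 write a[1]=2, slow++,fast++
slow=1 fast=2: a[fast]=3≠a[slow]=2 write a[2]=3, slow++,fast++
slow=2 fast=3: a[fast]=4≠a[slow]=3 write a[3]=4, slow++,fast++
slow=3 fast=4: a[fast]=6≠a[slow]=4 write a[4]=6, slow++,fast++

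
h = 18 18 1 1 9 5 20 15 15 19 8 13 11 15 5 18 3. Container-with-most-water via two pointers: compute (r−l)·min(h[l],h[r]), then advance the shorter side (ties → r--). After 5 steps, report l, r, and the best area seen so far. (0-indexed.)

l=0, r=11, best area=270

[0,16] min(18,3)*16=48 best=48 * → r--
[0,15] min(18,18)*15=270 best=270 * → r--
[0,14] min(18,5)*14=70 best=270 → r--
[0,13] min(18,15)*13=195 best=270 → r--
[0,12] min(18,11)*12=132 best=270 → r--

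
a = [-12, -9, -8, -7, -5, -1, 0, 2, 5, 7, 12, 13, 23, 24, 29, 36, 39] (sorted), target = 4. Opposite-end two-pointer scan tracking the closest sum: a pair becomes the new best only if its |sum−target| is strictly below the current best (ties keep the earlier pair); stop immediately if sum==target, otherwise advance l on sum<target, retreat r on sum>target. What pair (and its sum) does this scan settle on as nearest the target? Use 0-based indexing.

[0,16] -12+39=27 d=23 * → r--
[0,15] -12+36=24 d=20 * → r--
[0,14] -12+29=17 d=13 * → r--
[0,13] -12+24=12 d=8 * → r--
[0,12] -12+23=11 d=7 * → r--
[0,11] -12+13=1 d=3 * → l++
[1,11] -9+13=4 d=0 * → stop

pair (-9, 13) with sum 4 (|Δ|=0)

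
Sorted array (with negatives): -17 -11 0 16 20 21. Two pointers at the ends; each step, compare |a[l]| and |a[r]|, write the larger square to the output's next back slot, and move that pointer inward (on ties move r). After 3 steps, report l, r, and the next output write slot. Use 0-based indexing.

l=1, r=3, next write slot=2

l=0 r=5: |-17|<=|21| out[5]=441, r--
l=0 r=4: |-17|<=|20| out[4]=400, r--
l=0 r=3: |-17|>|16| out[3]=289, l++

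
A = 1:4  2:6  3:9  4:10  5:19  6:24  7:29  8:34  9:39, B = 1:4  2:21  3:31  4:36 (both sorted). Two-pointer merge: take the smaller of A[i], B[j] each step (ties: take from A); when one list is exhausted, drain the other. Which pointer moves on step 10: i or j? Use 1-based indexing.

[i=1,j=1] A[i]=4<=B[j]=4 take 4 → i++
[i=2,j=1] A[i]=6>B[j]=4 take 4 → j++
[i=2,j=2] A[i]=6<=B[j]=21 take 6 → i++
[i=3,j=2] A[i]=9<=B[j]=21 take 9 → i++
[i=4,j=2] A[i]=10<=B[j]=21 take 10 → i++
[i=5,j=2] A[i]=19<=B[j]=21 take 19 → i++
[i=6,j=2] A[i]=24>B[j]=21 take 21 → j++
[i=6,j=3] A[i]=24<=B[j]=31 take 24 → i++
[i=7,j=3] A[i]=29<=B[j]=31 take 29 → i++
[i=8,j=3] A[i]=34>B[j]=31 take 31 → j++

j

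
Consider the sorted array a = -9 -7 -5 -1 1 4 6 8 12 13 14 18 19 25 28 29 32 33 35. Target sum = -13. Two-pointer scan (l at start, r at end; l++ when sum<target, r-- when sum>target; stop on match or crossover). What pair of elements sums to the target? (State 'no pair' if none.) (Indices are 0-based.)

no pair

[0,18] -9+35=26 >-13 → r--
[0,17] -9+33=24 >-13 → r--
[0,16] -9+32=23 >-13 → r--
[0,15] -9+29=20 >-13 → r--
[0,14] -9+28=19 >-13 → r--
[0,13] -9+25=16 >-13 → r--
[0,12] -9+19=10 >-13 → r--
[0,11] -9+18=9 >-13 → r--
[0,10] -9+14=5 >-13 → r--
[0,9] -9+13=4 >-13 → r--
[0,8] -9+12=3 >-13 → r--
[0,7] -9+8=-1 >-13 → r--
[0,6] -9+6=-3 >-13 → r--
[0,5] -9+4=-5 >-13 → r--
[0,4] -9+1=-8 >-13 → r--
[0,3] -9+-1=-10 >-13 → r--
[0,2] -9+-5=-14 <-13 → l++
[1,2] -7+-5=-12 >-13 → r--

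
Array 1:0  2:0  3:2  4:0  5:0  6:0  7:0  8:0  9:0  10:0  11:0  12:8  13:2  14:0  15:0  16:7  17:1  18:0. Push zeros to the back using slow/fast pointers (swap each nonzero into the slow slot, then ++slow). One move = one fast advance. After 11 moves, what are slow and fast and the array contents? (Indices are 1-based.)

(s=1,f=1) a[fast]=0 → fast++
(s=1,f=2) a[fast]=0 → fast++
(s=1,f=3) a[fast]=2≠0 swap→a[1]=2 → slow++,fast++
(s=2,f=4) a[fast]=0 → fast++
(s=2,f=5) a[fast]=0 → fast++
(s=2,f=6) a[fast]=0 → fast++
(s=2,f=7) a[fast]=0 → fast++
(s=2,f=8) a[fast]=0 → fast++
(s=2,f=9) a[fast]=0 → fast++
(s=2,f=10) a[fast]=0 → fast++
(s=2,f=11) a[fast]=0 → fast++

slow=2, fast=12, a=[2, 0, 0, 0, 0, 0, 0, 0, 0, 0, 0, 8, 2, 0, 0, 7, 1, 0]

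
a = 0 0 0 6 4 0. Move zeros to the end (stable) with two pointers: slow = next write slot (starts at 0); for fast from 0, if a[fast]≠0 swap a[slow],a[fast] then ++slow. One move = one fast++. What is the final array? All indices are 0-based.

(s=0,f=0) a[fast]=0 → fast++
(s=0,f=1) a[fast]=0 → fast++
(s=0,f=2) a[fast]=0 → fast++
(s=0,f=3) a[fast]=6≠0 swap→a[0]=6 → slow++,fast++
(s=1,f=4) a[fast]=4≠0 swap→a[1]=4 → slow++,fast++
(s=2,f=5) a[fast]=0 → fast++

[6, 4, 0, 0, 0, 0]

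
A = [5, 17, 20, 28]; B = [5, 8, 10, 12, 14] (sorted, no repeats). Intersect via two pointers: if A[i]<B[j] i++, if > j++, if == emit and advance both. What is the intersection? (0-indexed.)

intersection = [5]

i=0 j=0: 5==5 emit, i++,j++
i=1 j=1: 17>8, j++
i=1 j=2: 17>10, j++
i=1 j=3: 17>12, j++
i=1 j=4: 17>14, j++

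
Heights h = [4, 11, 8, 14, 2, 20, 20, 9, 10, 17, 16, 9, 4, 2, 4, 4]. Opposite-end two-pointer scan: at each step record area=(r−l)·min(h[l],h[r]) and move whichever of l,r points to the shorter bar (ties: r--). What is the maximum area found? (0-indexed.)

l=0 r=15: min(4,4)*15=60 best=60 *, r--
l=0 r=14: min(4,4)*14=56 best=60, r--
l=0 r=13: min(4,2)*13=26 best=60, r--
l=0 r=12: min(4,4)*12=48 best=60, r--
l=0 r=11: min(4,9)*11=44 best=60, l++
l=1 r=11: min(11,9)*10=90 best=90 *, r--
l=1 r=10: min(11,16)*9=99 best=99 *, l++
l=2 r=10: min(8,16)*8=64 best=99, l++
l=3 r=10: min(14,16)*7=98 best=99, l++
l=4 r=10: min(2,16)*6=12 best=99, l++
l=5 r=10: min(20,16)*5=80 best=99, r--
l=5 r=9: min(20,17)*4=68 best=99, r--
l=5 r=8: min(20,10)*3=30 best=99, r--
l=5 r=7: min(20,9)*2=18 best=99, r--
l=5 r=6: min(20,20)*1=20 best=99, r--

max area = 99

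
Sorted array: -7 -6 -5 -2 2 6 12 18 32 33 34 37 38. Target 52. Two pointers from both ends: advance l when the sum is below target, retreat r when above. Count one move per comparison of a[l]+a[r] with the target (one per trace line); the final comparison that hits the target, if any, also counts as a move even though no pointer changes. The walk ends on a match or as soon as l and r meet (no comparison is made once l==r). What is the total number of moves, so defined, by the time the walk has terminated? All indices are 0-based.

l=0 r=12: -7+38=31 <52, l++
l=1 r=12: -6+38=32 <52, l++
l=2 r=12: -5+38=33 <52, l++
l=3 r=12: -2+38=36 <52, l++
l=4 r=12: 2+38=40 <52, l++
l=5 r=12: 6+38=44 <52, l++
l=6 r=12: 12+38=50 <52, l++
l=7 r=12: 18+38=56 >52, r--
l=7 r=11: 18+37=55 >52, r--
l=7 r=10: 18+34=52, found

10 moves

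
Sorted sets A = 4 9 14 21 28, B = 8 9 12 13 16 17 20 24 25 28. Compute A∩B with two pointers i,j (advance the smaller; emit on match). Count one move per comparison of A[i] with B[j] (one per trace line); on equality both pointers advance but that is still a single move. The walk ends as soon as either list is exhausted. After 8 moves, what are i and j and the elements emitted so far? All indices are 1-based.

[i=1,j=1] 4<8 → i++
[i=2,j=1] 9>8 → j++
[i=2,j=2] 9==9 emit → i++,j++
[i=3,j=3] 14>12 → j++
[i=3,j=4] 14>13 → j++
[i=3,j=5] 14<16 → i++
[i=4,j=5] 21>16 → j++
[i=4,j=6] 21>17 → j++

i=4, j=7, emitted=[9]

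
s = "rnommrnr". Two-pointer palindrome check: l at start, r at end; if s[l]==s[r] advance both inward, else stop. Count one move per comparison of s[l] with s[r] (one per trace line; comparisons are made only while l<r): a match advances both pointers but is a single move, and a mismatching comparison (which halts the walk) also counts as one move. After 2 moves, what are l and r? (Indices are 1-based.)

l=3, r=6

[1,8] 'r'=='r' → l++,r--
[2,7] 'n'=='n' → l++,r--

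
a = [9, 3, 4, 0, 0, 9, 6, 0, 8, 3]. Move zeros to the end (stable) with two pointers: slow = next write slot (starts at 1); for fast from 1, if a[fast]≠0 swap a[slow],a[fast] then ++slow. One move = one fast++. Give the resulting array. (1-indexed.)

slow=1 fast=1: a[fast]=9≠0 swap→a[1]=9, slow++,fast++
slow=2 fast=2: a[fast]=3≠0 swap→a[2]=3, slow++,fast++
slow=3 fast=3: a[fast]=4≠0 swap→a[3]=4, slow++,fast++
slow=4 fast=4: a[fast]=0, fast++
slow=4 fast=5: a[fast]=0, fast++
slow=4 fast=6: a[fast]=9≠0 swap→a[4]=9, slow++,fast++
slow=5 fast=7: a[fast]=6≠0 swap→a[5]=6, slow++,fast++
slow=6 fast=8: a[fast]=0, fast++
slow=6 fast=9: a[fast]=8≠0 swap→a[6]=8, slow++,fast++
slow=7 fast=10: a[fast]=3≠0 swap→a[7]=3, slow++,fast++

[9, 3, 4, 9, 6, 8, 3, 0, 0, 0]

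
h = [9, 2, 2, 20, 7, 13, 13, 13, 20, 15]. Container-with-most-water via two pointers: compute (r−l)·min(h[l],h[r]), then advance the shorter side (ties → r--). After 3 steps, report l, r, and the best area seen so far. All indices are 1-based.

l=1 r=10: min(9,15)*9=81 best=81 *, l++
l=2 r=10: min(2,15)*8=16 best=81, l++
l=3 r=10: min(2,15)*7=14 best=81, l++

l=4, r=10, best area=81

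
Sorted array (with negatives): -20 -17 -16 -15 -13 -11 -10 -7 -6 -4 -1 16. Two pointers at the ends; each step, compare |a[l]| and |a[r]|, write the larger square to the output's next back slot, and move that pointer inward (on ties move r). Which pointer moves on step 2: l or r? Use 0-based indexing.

[0,11] |-20|>|16| out[11]=400 → l++
[1,11] |-17|>|16| out[10]=289 → l++

l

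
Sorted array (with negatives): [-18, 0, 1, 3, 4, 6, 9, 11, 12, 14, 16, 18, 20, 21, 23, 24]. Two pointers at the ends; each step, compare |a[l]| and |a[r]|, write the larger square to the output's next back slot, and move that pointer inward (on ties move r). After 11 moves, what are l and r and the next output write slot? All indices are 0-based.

[0,15] |-18|<=|24| out[15]=576 → r--
[0,14] |-18|<=|23| out[14]=529 → r--
[0,13] |-18|<=|21| out[13]=441 → r--
[0,12] |-18|<=|20| out[12]=400 → r--
[0,11] |-18|<=|18| out[11]=324 → r--
[0,10] |-18|>|16| out[10]=324 → l++
[1,10] |0|<=|16| out[9]=256 → r--
[1,9] |0|<=|14| out[8]=196 → r--
[1,8] |0|<=|12| out[7]=144 → r--
[1,7] |0|<=|11| out[6]=121 → r--
[1,6] |0|<=|9| out[5]=81 → r--

l=1, r=5, next write slot=4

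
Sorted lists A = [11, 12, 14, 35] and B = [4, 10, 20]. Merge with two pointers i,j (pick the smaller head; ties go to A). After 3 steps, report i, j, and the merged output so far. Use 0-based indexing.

i=0 j=0: A[i]=11>B[j]=4 take 4, j++
i=0 j=1: A[i]=11>B[j]=10 take 10, j++
i=0 j=2: A[i]=11<=B[j]=20 take 11, i++

i=1, j=2, merged so far=[4, 10, 11]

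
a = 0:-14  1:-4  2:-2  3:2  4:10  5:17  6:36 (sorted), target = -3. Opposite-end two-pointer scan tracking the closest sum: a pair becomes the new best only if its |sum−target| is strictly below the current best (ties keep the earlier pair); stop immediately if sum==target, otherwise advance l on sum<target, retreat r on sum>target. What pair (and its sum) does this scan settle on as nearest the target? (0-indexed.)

[0,6] -14+36=22 d=25 * → r--
[0,5] -14+17=3 d=6 * → r--
[0,4] -14+10=-4 d=1 * → l++
[1,4] -4+10=6 d=9 → r--
[1,3] -4+2=-2 d=1 → r--
[1,2] -4+-2=-6 d=3 → l++

pair (-14, 10) with sum -4 (|Δ|=1)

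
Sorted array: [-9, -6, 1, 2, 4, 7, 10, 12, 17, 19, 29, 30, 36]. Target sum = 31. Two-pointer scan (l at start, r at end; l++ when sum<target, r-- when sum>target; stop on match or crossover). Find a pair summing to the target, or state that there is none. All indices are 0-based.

(1, 30)

l=0 r=12: -9+36=27 <31, l++
l=1 r=12: -6+36=30 <31, l++
l=2 r=12: 1+36=37 >31, r--
l=2 r=11: 1+30=31, found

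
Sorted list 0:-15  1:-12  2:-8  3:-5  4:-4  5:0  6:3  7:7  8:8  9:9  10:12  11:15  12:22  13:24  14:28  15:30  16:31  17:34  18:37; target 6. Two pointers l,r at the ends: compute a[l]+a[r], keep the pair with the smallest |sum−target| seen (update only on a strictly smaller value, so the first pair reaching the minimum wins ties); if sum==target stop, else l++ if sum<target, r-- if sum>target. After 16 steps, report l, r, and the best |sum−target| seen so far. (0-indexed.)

l=5, r=7, best |Δ|=1

[0,18] -15+37=22 d=16 * → r--
[0,17] -15+34=19 d=13 * → r--
[0,16] -15+31=16 d=10 * → r--
[0,15] -15+30=15 d=9 * → r--
[0,14] -15+28=13 d=7 * → r--
[0,13] -15+24=9 d=3 * → r--
[0,12] -15+22=7 d=1 * → r--
[0,11] -15+15=0 d=6 → l++
[1,11] -12+15=3 d=3 → l++
[2,11] -8+15=7 d=1 → r--
[2,10] -8+12=4 d=2 → l++
[3,10] -5+12=7 d=1 → r--
[3,9] -5+9=4 d=2 → l++
[4,9] -4+9=5 d=1 → l++
[5,9] 0+9=9 d=3 → r--
[5,8] 0+8=8 d=2 → r--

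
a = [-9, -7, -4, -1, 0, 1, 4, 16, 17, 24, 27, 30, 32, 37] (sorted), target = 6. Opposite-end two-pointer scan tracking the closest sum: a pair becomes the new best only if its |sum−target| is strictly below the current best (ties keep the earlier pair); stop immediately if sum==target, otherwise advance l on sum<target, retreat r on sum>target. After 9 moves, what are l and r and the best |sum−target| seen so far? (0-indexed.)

l=2, r=6, best |Δ|=1

[0,13] -9+37=28 d=22 * → r--
[0,12] -9+32=23 d=17 * → r--
[0,11] -9+30=21 d=15 * → r--
[0,10] -9+27=18 d=12 * → r--
[0,9] -9+24=15 d=9 * → r--
[0,8] -9+17=8 d=2 * → r--
[0,7] -9+16=7 d=1 * → r--
[0,6] -9+4=-5 d=11 → l++
[1,6] -7+4=-3 d=9 → l++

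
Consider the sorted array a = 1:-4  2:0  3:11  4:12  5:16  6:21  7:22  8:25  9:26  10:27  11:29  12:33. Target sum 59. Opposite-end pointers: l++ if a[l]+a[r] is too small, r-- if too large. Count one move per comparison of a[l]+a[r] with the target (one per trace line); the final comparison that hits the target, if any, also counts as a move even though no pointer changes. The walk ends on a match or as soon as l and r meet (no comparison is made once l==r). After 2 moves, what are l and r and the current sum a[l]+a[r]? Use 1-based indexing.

l=3, r=12, sum=44

l=1 r=12: -4+33=29 <59, l++
l=2 r=12: 0+33=33 <59, l++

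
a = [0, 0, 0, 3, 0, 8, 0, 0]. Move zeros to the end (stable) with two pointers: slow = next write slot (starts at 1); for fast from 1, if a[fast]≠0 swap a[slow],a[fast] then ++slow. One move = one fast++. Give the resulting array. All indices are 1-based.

[3, 8, 0, 0, 0, 0, 0, 0]

(s=1,f=1) a[fast]=0 → fast++
(s=1,f=2) a[fast]=0 → fast++
(s=1,f=3) a[fast]=0 → fast++
(s=1,f=4) a[fast]=3≠0 swap→a[1]=3 → slow++,fast++
(s=2,f=5) a[fast]=0 → fast++
(s=2,f=6) a[fast]=8≠0 swap→a[2]=8 → slow++,fast++
(s=3,f=7) a[fast]=0 → fast++
(s=3,f=8) a[fast]=0 → fast++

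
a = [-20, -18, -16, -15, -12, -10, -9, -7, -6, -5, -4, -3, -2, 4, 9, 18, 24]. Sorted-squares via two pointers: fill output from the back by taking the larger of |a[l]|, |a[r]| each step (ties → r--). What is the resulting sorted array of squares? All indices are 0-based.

[0,16] |-20|<=|24| out[16]=576 → r--
[0,15] |-20|>|18| out[15]=400 → l++
[1,15] |-18|<=|18| out[14]=324 → r--
[1,14] |-18|>|9| out[13]=324 → l++
[2,14] |-16|>|9| out[12]=256 → l++
[3,14] |-15|>|9| out[11]=225 → l++
[4,14] |-12|>|9| out[10]=144 → l++
[5,14] |-10|>|9| out[9]=100 → l++
[6,14] |-9|<=|9| out[8]=81 → r--
[6,13] |-9|>|4| out[7]=81 → l++
[7,13] |-7|>|4| out[6]=49 → l++
[8,13] |-6|>|4| out[5]=36 → l++
[9,13] |-5|>|4| out[4]=25 → l++
[10,13] |-4|<=|4| out[3]=16 → r--
[10,12] |-4|>|-2| out[2]=16 → l++
[11,12] |-3|>|-2| out[1]=9 → l++
[12,12] |-2|<=|-2| out[0]=4 → r--

[4, 9, 16, 16, 25, 36, 49, 81, 81, 100, 144, 225, 256, 324, 324, 400, 576]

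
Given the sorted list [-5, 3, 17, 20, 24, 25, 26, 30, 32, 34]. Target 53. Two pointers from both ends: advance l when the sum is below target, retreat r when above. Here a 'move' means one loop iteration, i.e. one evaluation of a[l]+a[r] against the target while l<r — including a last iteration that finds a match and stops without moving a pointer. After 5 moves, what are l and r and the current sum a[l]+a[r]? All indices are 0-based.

l=4, r=8, sum=56

l=0 r=9: -5+34=29 <53, l++
l=1 r=9: 3+34=37 <53, l++
l=2 r=9: 17+34=51 <53, l++
l=3 r=9: 20+34=54 >53, r--
l=3 r=8: 20+32=52 <53, l++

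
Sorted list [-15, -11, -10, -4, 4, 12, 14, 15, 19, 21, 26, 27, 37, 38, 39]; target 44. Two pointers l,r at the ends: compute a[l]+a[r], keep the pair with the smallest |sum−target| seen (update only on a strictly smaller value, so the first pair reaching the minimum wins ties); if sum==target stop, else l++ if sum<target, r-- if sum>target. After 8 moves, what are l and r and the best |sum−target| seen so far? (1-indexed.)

l=6, r=12, best |Δ|=1

[1,15] -15+39=24 d=20 * → l++
[2,15] -11+39=28 d=16 * → l++
[3,15] -10+39=29 d=15 * → l++
[4,15] -4+39=35 d=9 * → l++
[5,15] 4+39=43 d=1 * → l++
[6,15] 12+39=51 d=7 → r--
[6,14] 12+38=50 d=6 → r--
[6,13] 12+37=49 d=5 → r--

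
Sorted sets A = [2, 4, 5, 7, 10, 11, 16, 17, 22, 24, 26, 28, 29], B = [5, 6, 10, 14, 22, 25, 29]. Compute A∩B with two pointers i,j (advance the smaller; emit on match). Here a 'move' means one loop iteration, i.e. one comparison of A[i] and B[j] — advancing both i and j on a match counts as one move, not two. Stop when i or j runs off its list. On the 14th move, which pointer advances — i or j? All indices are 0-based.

i

[i=0,j=0] 2<5 → i++
[i=1,j=0] 4<5 → i++
[i=2,j=0] 5==5 emit → i++,j++
[i=3,j=1] 7>6 → j++
[i=3,j=2] 7<10 → i++
[i=4,j=2] 10==10 emit → i++,j++
[i=5,j=3] 11<14 → i++
[i=6,j=3] 16>14 → j++
[i=6,j=4] 16<22 → i++
[i=7,j=4] 17<22 → i++
[i=8,j=4] 22==22 emit → i++,j++
[i=9,j=5] 24<25 → i++
[i=10,j=5] 26>25 → j++
[i=10,j=6] 26<29 → i++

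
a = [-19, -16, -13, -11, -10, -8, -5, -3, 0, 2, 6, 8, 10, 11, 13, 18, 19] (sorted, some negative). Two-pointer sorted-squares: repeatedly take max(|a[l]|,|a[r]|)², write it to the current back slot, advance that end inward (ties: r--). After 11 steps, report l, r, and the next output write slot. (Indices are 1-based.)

l=6, r=11, next write slot=6

l=1 r=17: |-19|<=|19| out[17]=361, r--
l=1 r=16: |-19|>|18| out[16]=361, l++
l=2 r=16: |-16|<=|18| out[15]=324, r--
l=2 r=15: |-16|>|13| out[14]=256, l++
l=3 r=15: |-13|<=|13| out[13]=169, r--
l=3 r=14: |-13|>|11| out[12]=169, l++
l=4 r=14: |-11|<=|11| out[11]=121, r--
l=4 r=13: |-11|>|10| out[10]=121, l++
l=5 r=13: |-10|<=|10| out[9]=100, r--
l=5 r=12: |-10|>|8| out[8]=100, l++
l=6 r=12: |-8|<=|8| out[7]=64, r--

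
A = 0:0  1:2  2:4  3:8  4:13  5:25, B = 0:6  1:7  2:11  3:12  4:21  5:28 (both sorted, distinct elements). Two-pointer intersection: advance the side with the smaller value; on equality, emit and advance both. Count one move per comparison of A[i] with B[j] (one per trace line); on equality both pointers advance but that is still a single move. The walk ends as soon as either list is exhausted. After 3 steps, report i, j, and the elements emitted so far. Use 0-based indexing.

i=0 j=0: 0<6, i++
i=1 j=0: 2<6, i++
i=2 j=0: 4<6, i++

i=3, j=0, emitted=[]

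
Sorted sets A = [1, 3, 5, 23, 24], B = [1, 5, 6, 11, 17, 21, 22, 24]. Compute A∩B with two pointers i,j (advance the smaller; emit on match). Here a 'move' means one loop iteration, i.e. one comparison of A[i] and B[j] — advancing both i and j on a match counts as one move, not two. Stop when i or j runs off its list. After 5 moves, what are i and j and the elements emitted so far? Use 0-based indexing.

i=3, j=4, emitted=[1, 5]

[i=0,j=0] 1==1 emit → i++,j++
[i=1,j=1] 3<5 → i++
[i=2,j=1] 5==5 emit → i++,j++
[i=3,j=2] 23>6 → j++
[i=3,j=3] 23>11 → j++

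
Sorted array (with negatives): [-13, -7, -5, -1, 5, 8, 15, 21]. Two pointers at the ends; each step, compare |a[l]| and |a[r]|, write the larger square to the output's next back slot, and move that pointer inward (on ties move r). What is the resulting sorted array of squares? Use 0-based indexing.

l=0 r=7: |-13|<=|21| out[7]=441, r--
l=0 r=6: |-13|<=|15| out[6]=225, r--
l=0 r=5: |-13|>|8| out[5]=169, l++
l=1 r=5: |-7|<=|8| out[4]=64, r--
l=1 r=4: |-7|>|5| out[3]=49, l++
l=2 r=4: |-5|<=|5| out[2]=25, r--
l=2 r=3: |-5|>|-1| out[1]=25, l++
l=3 r=3: |-1|<=|-1| out[0]=1, r--

[1, 25, 25, 49, 64, 169, 225, 441]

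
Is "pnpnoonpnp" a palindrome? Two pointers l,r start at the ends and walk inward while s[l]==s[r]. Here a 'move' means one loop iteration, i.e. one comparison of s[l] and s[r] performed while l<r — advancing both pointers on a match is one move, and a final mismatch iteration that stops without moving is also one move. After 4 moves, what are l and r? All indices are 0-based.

l=4, r=5

[0,9] 'p'=='p' → l++,r--
[1,8] 'n'=='n' → l++,r--
[2,7] 'p'=='p' → l++,r--
[3,6] 'n'=='n' → l++,r--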